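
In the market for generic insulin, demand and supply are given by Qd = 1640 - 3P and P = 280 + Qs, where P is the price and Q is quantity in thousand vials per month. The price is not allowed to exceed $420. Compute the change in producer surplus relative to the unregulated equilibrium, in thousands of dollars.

-10200

Rearranging supply gives Qs = P - 280. Without the control the market clears where 1640 - 3P = P - 280, i.e. P* = 480 and Q* = 200.
Because the ceiling (420) lies below the market-clearing price, it is binding.
At P = 420: Qd = 1640 - 3·420 = 380 and Qs = 420 - 280 = 140.
Producer surplus without the control is ½ · (480 - 280) · 200 = 20000.
With the ceiling, producers sell 140 units at 420, so PS = ½ · (420 - 280) · 140 = 9800.
Change in producer surplus = 9800 - 20000 = -10200.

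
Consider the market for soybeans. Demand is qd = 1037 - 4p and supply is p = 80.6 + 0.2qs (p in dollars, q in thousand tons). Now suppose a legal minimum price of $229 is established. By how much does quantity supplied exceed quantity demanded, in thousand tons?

Rearranging supply gives qs = 5p - 403. Setting quantity demanded equal to quantity supplied, 1037 - 4p = 5p - 403, gives p* = 160 and q* = 397.
Because the floor (229) lies above the market-clearing price, it is binding.
At p = 229: qd = 1037 - 4·229 = 121 and qs = 5·229 - 403 = 742.
Surplus = qs - qd = 742 - 121 = 621.

621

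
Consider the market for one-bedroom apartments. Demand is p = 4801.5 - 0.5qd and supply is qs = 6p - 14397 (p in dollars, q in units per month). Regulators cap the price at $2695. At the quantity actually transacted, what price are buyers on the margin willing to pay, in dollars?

Rearranging demand gives qd = 9603 - 2p. Without the control the market clears where 9603 - 2p = 6p - 14397, i.e. p* = 3000 and q* = 3603.
Because the ceiling (2695) lies below the market-clearing price, it is binding.
At p = 2695: qd = 9603 - 2·2695 = 4213 and qs = 6·2695 - 14397 = 1773.
Only 1773 units reach the market. On the demand curve, the marginal buyer's willingness to pay at q = 1773 is (9603 - 1773)/2 = 3915.

3915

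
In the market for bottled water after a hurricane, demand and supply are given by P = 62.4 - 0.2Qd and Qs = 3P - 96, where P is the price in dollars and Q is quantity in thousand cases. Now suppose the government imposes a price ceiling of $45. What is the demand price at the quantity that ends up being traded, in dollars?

Rearranging demand gives Qd = 312 - 5P. Setting quantity demanded equal to quantity supplied, 312 - 5P = 3P - 96, gives P* = 51 and Q* = 57.
Since 45 < 51, the ceiling is binding.
At P = 45: Qd = 312 - 5·45 = 87 and Qs = 3·45 - 96 = 39.
Only 39 units reach the market. On the demand curve, the marginal buyer's willingness to pay at Q = 39 is (312 - 39)/5 = 54.6.

54.6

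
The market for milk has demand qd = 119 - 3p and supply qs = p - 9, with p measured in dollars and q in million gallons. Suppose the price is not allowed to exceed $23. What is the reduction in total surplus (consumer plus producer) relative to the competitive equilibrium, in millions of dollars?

54

Equilibrium: 119 - 3p = p - 9, so 128 = 4p and p* = 32, q* = 23.
Because the ceiling (23) lies below the market-clearing price, it is binding.
At p = 23: qd = 119 - 3·23 = 50 and qs = 23 - 9 = 14.
Quantity traded falls to 14. At q = 14 the demand price is (119 - 14)/3 = 35 and the supply price is 9 + 14 = 23.
Deadweight loss = ½ · (35 - 23) · (23 - 14) = ½ · 12 · 9 = 54.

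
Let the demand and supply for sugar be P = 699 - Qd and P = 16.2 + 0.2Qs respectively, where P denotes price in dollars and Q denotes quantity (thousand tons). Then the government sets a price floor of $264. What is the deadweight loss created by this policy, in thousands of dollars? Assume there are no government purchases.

Rearranging demand gives Qd = 699 - P; rearranging supply gives Qs = 5P - 81. Without the control the market clears where 699 - P = 5P - 81, i.e. P* = 130 and Q* = 569.
The floor of 264 is above the equilibrium price 130, so it binds.
At P = 264: Qd = 699 - 264 = 435 and Qs = 5·264 - 81 = 1239.
Quantity traded falls to 435. At Q = 435 the demand price is 699 - 435 = 264 and the supply price is (81 + 435)/5 = 103.2.
Deadweight loss = ½ · (264 - 103.2) · (569 - 435) = ½ · 160.8 · 134 = 10773.6.

10773.6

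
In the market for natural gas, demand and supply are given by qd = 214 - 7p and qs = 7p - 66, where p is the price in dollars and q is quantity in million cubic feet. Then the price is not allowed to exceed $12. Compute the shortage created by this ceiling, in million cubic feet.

In a free market, 214 - 7p = 7p - 66 gives the equilibrium p* = 20, q* = 74.
The ceiling of 12 is below the equilibrium price 20, so it binds.
At p = 12: qd = 214 - 7·12 = 130 and qs = 7·12 - 66 = 18.
Shortage = qd - qs = 130 - 18 = 112.

112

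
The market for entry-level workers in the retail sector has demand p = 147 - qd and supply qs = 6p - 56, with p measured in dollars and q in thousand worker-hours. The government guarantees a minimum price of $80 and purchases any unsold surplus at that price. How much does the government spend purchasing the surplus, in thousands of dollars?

28560

Rearranging demand gives qd = 147 - p. In a free market, 147 - p = 6p - 56 gives the equilibrium p* = 29, q* = 118.
The floor of 80 is above the equilibrium price 29, so it binds.
At p = 80: qd = 147 - 80 = 67 and qs = 6·80 - 56 = 424.
Surplus = qs - qd = 357.
Government expenditure = surplus × support price = 357 × 80 = 28560.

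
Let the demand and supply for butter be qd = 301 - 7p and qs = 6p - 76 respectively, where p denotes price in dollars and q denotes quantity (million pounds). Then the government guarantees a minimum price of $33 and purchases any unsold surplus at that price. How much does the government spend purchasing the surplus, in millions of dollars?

Equilibrium: 301 - 7p = 6p - 76, so 377 = 13p and p* = 29, q* = 98.
The floor of 33 is above the equilibrium price 29, so it binds.
At p = 33: qd = 301 - 7·33 = 70 and qs = 6·33 - 76 = 122.
Surplus = qs - qd = 52.
Government expenditure = surplus × support price = 52 × 33 = 1716.

1716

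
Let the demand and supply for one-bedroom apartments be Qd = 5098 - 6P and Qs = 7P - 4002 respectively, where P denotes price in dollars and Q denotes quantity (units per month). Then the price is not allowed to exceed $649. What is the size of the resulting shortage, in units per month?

Equilibrium: 5098 - 6P = 7P - 4002, so 9100 = 13P and P* = 700, Q* = 898.
Since 649 < 700, the ceiling is binding.
At P = 649: Qd = 5098 - 6·649 = 1204 and Qs = 7·649 - 4002 = 541.
Shortage = Qd - Qs = 1204 - 541 = 663.

663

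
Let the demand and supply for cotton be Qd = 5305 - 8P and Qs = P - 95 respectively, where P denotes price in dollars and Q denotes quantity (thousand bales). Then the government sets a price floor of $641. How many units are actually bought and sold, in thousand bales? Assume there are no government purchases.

In a free market, 5305 - 8P = P - 95 gives the equilibrium P* = 600, Q* = 505.
Because the floor (641) lies above the market-clearing price, it is binding.
At P = 641: Qd = 5305 - 8·641 = 177 and Qs = 641 - 95 = 546.
The quantity actually transacted is the short side, demand: 177.

177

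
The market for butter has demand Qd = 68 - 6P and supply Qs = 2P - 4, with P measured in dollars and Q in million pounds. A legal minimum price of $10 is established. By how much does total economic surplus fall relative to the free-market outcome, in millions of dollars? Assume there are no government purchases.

12

In a free market, 68 - 6P = 2P - 4 gives the equilibrium P* = 9, Q* = 14.
Because the floor (10) lies above the market-clearing price, it is binding.
At P = 10: Qd = 68 - 6·10 = 8 and Qs = 2·10 - 4 = 16.
Quantity traded falls to 8. At Q = 8 the demand price is (68 - 8)/6 = 10 and the supply price is (4 + 8)/2 = 6.
Deadweight loss = ½ · (10 - 6) · (14 - 8) = ½ · 4 · 6 = 12.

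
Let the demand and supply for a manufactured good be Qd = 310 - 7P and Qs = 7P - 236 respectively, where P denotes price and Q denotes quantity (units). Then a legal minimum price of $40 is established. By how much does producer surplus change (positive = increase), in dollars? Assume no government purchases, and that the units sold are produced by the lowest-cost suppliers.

26.5

In a free market, 310 - 7P = 7P - 236 gives the equilibrium P* = 39, Q* = 37.
Because the floor (40) lies above the market-clearing price, it is binding.
At P = 40: Qd = 310 - 7·40 = 30 and Qs = 7·40 - 236 = 44.
Producer surplus without the control is ½ · (39 - 236/7) · 37 = 1369/14.
With the floor, 30 units are sold at 40. The supply price at Q = 30 is 38, so PS = ½ · [(40 - 236/7) + (40 - 38)] · 30 = 870/7.
Change in producer surplus = 870/7 - 1369/14 = 26.5.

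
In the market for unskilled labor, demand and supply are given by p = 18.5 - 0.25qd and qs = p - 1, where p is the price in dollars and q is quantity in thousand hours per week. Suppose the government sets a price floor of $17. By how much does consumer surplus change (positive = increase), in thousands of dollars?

-20

Rearranging demand gives qd = 74 - 4p. In a free market, 74 - 4p = p - 1 gives the equilibrium p* = 15, q* = 14.
Because the floor (17) lies above the market-clearing price, it is binding.
At p = 17: qd = 74 - 4·17 = 6 and qs = 17 - 1 = 16.
Consumer surplus without the control is ½ · (18.5 - 15) · 14 = 24.5.
With the floor, consumers buy 6 units at 17, so CS = ½ · (18.5 - 17) · 6 = 4.5.
Change in consumer surplus = 4.5 - 24.5 = -20.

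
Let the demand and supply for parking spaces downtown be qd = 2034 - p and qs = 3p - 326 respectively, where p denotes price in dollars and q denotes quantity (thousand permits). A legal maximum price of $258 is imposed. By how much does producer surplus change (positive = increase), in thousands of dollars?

-314072

Setting quantity demanded equal to quantity supplied, 2034 - p = 3p - 326, gives p* = 590 and q* = 1444.
Because the ceiling (258) lies below the market-clearing price, it is binding.
At p = 258: qd = 2034 - 258 = 1776 and qs = 3·258 - 326 = 448.
Producer surplus without the control is ½ · (590 - 326/3) · 1444 = 1042568/3.
With the ceiling, producers sell 448 units at 258, so PS = ½ · (258 - 326/3) · 448 = 100352/3.
Change in producer surplus = 100352/3 - 1042568/3 = -314072.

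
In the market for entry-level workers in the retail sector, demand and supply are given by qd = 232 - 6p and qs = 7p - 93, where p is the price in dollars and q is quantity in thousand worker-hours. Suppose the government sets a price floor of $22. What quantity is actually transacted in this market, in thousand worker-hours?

Without the control the market clears where 232 - 6p = 7p - 93, i.e. p* = 25 and q* = 82.
The floor of 22 is below the equilibrium price 25, so it is not binding; the market clears at p* = 25, q* = 82.

82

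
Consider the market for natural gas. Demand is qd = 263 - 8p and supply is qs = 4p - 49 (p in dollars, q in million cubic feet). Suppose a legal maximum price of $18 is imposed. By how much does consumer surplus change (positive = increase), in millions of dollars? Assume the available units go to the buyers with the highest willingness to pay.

In a free market, 263 - 8p = 4p - 49 gives the equilibrium p* = 26, q* = 55.
Because the ceiling (18) lies below the market-clearing price, it is binding.
At p = 18: qd = 263 - 8·18 = 119 and qs = 4·18 - 49 = 23.
Consumer surplus without the control is ½ · (32.875 - 26) · 55 = 189.0625.
With the ceiling, 23 units are sold at 18 (assume they go to the highest-value buyers). The demand price at q = 23 is 30, so CS = ½ · [(32.875 - 18) + (30 - 18)] · 23 = 309.0625.
Change in consumer surplus = 309.0625 - 189.0625 = 120.

120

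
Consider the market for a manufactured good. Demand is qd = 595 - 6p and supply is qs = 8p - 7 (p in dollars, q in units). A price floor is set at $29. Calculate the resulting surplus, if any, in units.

In a free market, 595 - 6p = 8p - 7 gives the equilibrium p* = 43, q* = 337.
Since 29 is below p* = 43, the floor does not bind and the free-market outcome prevails.
Since the control does not bind, there is no surplus.

0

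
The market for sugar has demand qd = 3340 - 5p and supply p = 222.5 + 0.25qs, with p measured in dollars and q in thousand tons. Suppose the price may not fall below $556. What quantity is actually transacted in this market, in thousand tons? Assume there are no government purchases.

Rearranging supply gives qs = 4p - 890. Equilibrium: 3340 - 5p = 4p - 890, so 4230 = 9p and p* = 470, q* = 990.
Since 556 > 470, the floor is binding.
At p = 556: qd = 3340 - 5·556 = 560 and qs = 4·556 - 890 = 1334.
The quantity actually transacted is the short side, demand: 560.

560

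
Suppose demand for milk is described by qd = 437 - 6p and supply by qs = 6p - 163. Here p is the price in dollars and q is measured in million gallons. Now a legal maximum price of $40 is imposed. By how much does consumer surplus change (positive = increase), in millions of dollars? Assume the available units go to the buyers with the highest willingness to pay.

Setting quantity demanded equal to quantity supplied, 437 - 6p = 6p - 163, gives p* = 50 and q* = 137.
Since 40 < 50, the ceiling is binding.
At p = 40: qd = 437 - 6·40 = 197 and qs = 6·40 - 163 = 77.
Consumer surplus without the control is ½ · (437/6 - 50) · 137 = 18769/12.
With the ceiling, 77 units are sold at 40 (assume they go to the highest-value buyers). The demand price at q = 77 is 60, so CS = ½ · [(437/6 - 40) + (60 - 40)] · 77 = 24409/12.
Change in consumer surplus = 24409/12 - 18769/12 = 470.

470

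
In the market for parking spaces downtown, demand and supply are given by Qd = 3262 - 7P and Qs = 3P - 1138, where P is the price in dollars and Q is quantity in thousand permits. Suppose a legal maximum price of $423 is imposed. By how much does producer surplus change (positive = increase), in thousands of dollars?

Setting quantity demanded equal to quantity supplied, 3262 - 7P = 3P - 1138, gives P* = 440 and Q* = 182.
The ceiling of 423 is below the equilibrium price 440, so it binds.
At P = 423: Qd = 3262 - 7·423 = 301 and Qs = 3·423 - 1138 = 131.
Producer surplus without the control is ½ · (440 - 1138/3) · 182 = 16562/3.
With the ceiling, producers sell 131 units at 423, so PS = ½ · (423 - 1138/3) · 131 = 17161/6.
Change in producer surplus = 17161/6 - 16562/3 = -2660.5.

-2660.5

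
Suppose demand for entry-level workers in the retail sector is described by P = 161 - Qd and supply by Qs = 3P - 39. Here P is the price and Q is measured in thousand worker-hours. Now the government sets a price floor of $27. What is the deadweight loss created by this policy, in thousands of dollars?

0

Rearranging demand gives Qd = 161 - P. In a free market, 161 - P = 3P - 39 gives the equilibrium P* = 50, Q* = 111.
Since 27 is below P* = 50, the floor does not bind and the free-market outcome prevails.
Since the control does not bind, no trades are prevented and deadweight loss is zero.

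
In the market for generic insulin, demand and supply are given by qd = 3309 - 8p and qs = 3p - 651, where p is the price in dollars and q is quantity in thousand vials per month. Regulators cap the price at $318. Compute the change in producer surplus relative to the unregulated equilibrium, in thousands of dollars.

-15372

In a free market, 3309 - 8p = 3p - 651 gives the equilibrium p* = 360, q* = 429.
The ceiling of 318 is below the equilibrium price 360, so it binds.
At p = 318: qd = 3309 - 8·318 = 765 and qs = 3·318 - 651 = 303.
Producer surplus without the control is ½ · (360 - 217) · 429 = 30673.5.
With the ceiling, producers sell 303 units at 318, so PS = ½ · (318 - 217) · 303 = 15301.5.
Change in producer surplus = 15301.5 - 30673.5 = -15372.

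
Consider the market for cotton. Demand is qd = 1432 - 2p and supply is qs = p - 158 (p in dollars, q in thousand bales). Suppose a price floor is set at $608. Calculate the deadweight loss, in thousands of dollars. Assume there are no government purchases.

18252

Equilibrium: 1432 - 2p = p - 158, so 1590 = 3p and p* = 530, q* = 372.
Since 608 > 530, the floor is binding.
At p = 608: qd = 1432 - 2·608 = 216 and qs = 608 - 158 = 450.
Quantity traded falls to 216. At q = 216 the demand price is (1432 - 216)/2 = 608 and the supply price is 158 + 216 = 374.
Deadweight loss = ½ · (608 - 374) · (372 - 216) = ½ · 234 · 156 = 18252.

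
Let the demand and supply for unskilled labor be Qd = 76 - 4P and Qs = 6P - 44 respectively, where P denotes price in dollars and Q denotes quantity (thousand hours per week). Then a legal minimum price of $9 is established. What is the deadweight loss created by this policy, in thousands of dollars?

0

Without the control the market clears where 76 - 4P = 6P - 44, i.e. P* = 12 and Q* = 28.
Since 9 is below P* = 12, the floor does not bind and the free-market outcome prevails.
Since the control does not bind, no trades are prevented and deadweight loss is zero.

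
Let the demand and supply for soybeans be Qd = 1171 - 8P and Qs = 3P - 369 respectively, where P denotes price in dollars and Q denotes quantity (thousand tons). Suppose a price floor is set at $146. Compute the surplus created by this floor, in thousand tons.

66

In a free market, 1171 - 8P = 3P - 369 gives the equilibrium P* = 140, Q* = 51.
Because the floor (146) lies above the market-clearing price, it is binding.
At P = 146: Qd = 1171 - 8·146 = 3 and Qs = 3·146 - 369 = 69.
Surplus = Qs - Qd = 69 - 3 = 66.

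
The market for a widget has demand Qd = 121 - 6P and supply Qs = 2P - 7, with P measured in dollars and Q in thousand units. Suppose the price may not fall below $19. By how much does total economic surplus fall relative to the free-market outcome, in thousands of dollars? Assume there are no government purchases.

Equilibrium: 121 - 6P = 2P - 7, so 128 = 8P and P* = 16, Q* = 25.
Because the floor (19) lies above the market-clearing price, it is binding.
At P = 19: Qd = 121 - 6·19 = 7 and Qs = 2·19 - 7 = 31.
Quantity traded falls to 7. At Q = 7 the demand price is (121 - 7)/6 = 19 and the supply price is (7 + 7)/2 = 7.
Deadweight loss = ½ · (19 - 7) · (25 - 7) = ½ · 12 · 18 = 108.

108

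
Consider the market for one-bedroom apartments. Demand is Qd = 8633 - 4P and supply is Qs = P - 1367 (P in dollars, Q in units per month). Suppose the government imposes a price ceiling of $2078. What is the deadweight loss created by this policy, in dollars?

0

Setting quantity demanded equal to quantity supplied, 8633 - 4P = P - 1367, gives P* = 2000 and Q* = 633.
The ceiling of 2078 is above the equilibrium price 2000, so it is not binding; the market clears at P* = 2000, Q* = 633.
Since the control does not bind, no trades are prevented and deadweight loss is zero.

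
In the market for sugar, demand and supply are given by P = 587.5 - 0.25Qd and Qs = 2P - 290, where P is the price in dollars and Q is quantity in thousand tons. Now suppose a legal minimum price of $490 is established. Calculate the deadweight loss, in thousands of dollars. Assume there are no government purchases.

Rearranging demand gives Qd = 2350 - 4P. In a free market, 2350 - 4P = 2P - 290 gives the equilibrium P* = 440, Q* = 590.
Because the floor (490) lies above the market-clearing price, it is binding.
At P = 490: Qd = 2350 - 4·490 = 390 and Qs = 2·490 - 290 = 690.
Quantity traded falls to 390. At Q = 390 the demand price is (2350 - 390)/4 = 490 and the supply price is (290 + 390)/2 = 340.
Deadweight loss = ½ · (490 - 340) · (590 - 390) = ½ · 150 · 200 = 15000.

15000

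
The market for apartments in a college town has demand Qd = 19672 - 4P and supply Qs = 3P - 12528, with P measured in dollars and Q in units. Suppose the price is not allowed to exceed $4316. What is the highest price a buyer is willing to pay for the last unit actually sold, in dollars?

Setting quantity demanded equal to quantity supplied, 19672 - 4P = 3P - 12528, gives P* = 4600 and Q* = 1272.
Since 4316 < 4600, the ceiling is binding.
At P = 4316: Qd = 19672 - 4·4316 = 2408 and Qs = 3·4316 - 12528 = 420.
Only 420 units reach the market. On the demand curve, the marginal buyer's willingness to pay at Q = 420 is (19672 - 420)/4 = 4813.

4813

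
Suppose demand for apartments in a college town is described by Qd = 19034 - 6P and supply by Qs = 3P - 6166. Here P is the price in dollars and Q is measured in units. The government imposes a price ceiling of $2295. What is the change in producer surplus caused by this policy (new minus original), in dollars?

Setting quantity demanded equal to quantity supplied, 19034 - 6P = 3P - 6166, gives P* = 2800 and Q* = 2234.
Because the ceiling (2295) lies below the market-clearing price, it is binding.
At P = 2295: Qd = 19034 - 6·2295 = 5264 and Qs = 3·2295 - 6166 = 719.
Producer surplus without the control is ½ · (2800 - 6166/3) · 2234 = 2495378/3.
With the ceiling, producers sell 719 units at 2295, so PS = ½ · (2295 - 6166/3) · 719 = 516961/6.
Change in producer surplus = 516961/6 - 2495378/3 = -745632.5.

-745632.5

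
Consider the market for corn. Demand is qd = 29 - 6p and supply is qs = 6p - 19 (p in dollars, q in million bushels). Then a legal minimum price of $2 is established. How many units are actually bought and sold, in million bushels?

Setting quantity demanded equal to quantity supplied, 29 - 6p = 6p - 19, gives p* = 4 and q* = 5.
The floor of 2 is below the equilibrium price 4, so it is not binding; the market clears at p* = 4, q* = 5.

5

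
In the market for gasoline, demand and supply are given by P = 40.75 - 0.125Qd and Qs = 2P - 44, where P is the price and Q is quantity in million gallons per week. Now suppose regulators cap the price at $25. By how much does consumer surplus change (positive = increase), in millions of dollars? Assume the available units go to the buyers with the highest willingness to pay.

Rearranging demand gives Qd = 326 - 8P. In a free market, 326 - 8P = 2P - 44 gives the equilibrium P* = 37, Q* = 30.
The ceiling of 25 is below the equilibrium price 37, so it binds.
At P = 25: Qd = 326 - 8·25 = 126 and Qs = 2·25 - 44 = 6.
Consumer surplus without the control is ½ · (40.75 - 37) · 30 = 56.25.
With the ceiling, 6 units are sold at 25 (assume they go to the highest-value buyers). The demand price at Q = 6 is 40, so CS = ½ · [(40.75 - 25) + (40 - 25)] · 6 = 92.25.
Change in consumer surplus = 92.25 - 56.25 = 36.

36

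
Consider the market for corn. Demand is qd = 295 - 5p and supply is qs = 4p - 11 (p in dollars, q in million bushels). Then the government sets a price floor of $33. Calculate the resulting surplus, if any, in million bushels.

Without the control the market clears where 295 - 5p = 4p - 11, i.e. p* = 34 and q* = 125.
The floor of 33 is below the equilibrium price 34, so it is not binding; the market clears at p* = 34, q* = 125.
Since the control does not bind, there is no surplus.

0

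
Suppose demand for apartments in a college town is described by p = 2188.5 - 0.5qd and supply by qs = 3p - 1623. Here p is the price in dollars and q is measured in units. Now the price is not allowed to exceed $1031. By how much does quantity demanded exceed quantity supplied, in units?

845

Rearranging demand gives qd = 4377 - 2p. Without the control the market clears where 4377 - 2p = 3p - 1623, i.e. p* = 1200 and q* = 1977.
Because the ceiling (1031) lies below the market-clearing price, it is binding.
At p = 1031: qd = 4377 - 2·1031 = 2315 and qs = 3·1031 - 1623 = 1470.
Shortage = qd - qs = 2315 - 1470 = 845.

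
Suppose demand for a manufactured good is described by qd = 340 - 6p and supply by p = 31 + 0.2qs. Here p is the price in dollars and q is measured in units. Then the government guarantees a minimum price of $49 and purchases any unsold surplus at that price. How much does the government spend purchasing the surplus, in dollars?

Rearranging supply gives qs = 5p - 155. Equilibrium: 340 - 6p = 5p - 155, so 495 = 11p and p* = 45, q* = 70.
The floor of 49 is above the equilibrium price 45, so it binds.
At p = 49: qd = 340 - 6·49 = 46 and qs = 5·49 - 155 = 90.
Surplus = qs - qd = 44.
Government expenditure = surplus × support price = 44 × 49 = 2156.

2156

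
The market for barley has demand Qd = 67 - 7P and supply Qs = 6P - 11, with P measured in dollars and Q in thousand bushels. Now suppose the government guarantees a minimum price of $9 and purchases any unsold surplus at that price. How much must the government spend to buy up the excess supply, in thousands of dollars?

Setting quantity demanded equal to quantity supplied, 67 - 7P = 6P - 11, gives P* = 6 and Q* = 25.
Because the floor (9) lies above the market-clearing price, it is binding.
At P = 9: Qd = 67 - 7·9 = 4 and Qs = 6·9 - 11 = 43.
Surplus = Qs - Qd = 39.
Government expenditure = surplus × support price = 39 × 9 = 351.

351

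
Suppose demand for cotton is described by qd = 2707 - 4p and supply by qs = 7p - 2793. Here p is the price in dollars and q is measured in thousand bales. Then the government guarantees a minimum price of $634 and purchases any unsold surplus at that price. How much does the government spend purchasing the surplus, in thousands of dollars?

In a free market, 2707 - 4p = 7p - 2793 gives the equilibrium p* = 500, q* = 707.
The floor of 634 is above the equilibrium price 500, so it binds.
At p = 634: qd = 2707 - 4·634 = 171 and qs = 7·634 - 2793 = 1645.
Surplus = qs - qd = 1474.
Government expenditure = surplus × support price = 1474 × 634 = 934516.

934516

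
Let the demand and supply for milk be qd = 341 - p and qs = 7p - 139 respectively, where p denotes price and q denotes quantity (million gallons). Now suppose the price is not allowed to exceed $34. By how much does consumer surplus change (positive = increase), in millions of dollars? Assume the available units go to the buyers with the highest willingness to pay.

Setting quantity demanded equal to quantity supplied, 341 - p = 7p - 139, gives p* = 60 and q* = 281.
Since 34 < 60, the ceiling is binding.
At p = 34: qd = 341 - 34 = 307 and qs = 7·34 - 139 = 99.
Consumer surplus without the control is ½ · (341 - 60) · 281 = 39480.5.
With the ceiling, 99 units are sold at 34 (assume they go to the highest-value buyers). The demand price at q = 99 is 242, so CS = ½ · [(341 - 34) + (242 - 34)] · 99 = 25492.5.
Change in consumer surplus = 25492.5 - 39480.5 = -13988.

-13988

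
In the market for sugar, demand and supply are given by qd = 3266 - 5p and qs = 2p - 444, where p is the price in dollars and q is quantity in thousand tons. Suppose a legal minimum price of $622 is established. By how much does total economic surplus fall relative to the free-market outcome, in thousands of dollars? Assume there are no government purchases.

74060

In a free market, 3266 - 5p = 2p - 444 gives the equilibrium p* = 530, q* = 616.
Since 622 > 530, the floor is binding.
At p = 622: qd = 3266 - 5·622 = 156 and qs = 2·622 - 444 = 800.
Quantity traded falls to 156. At q = 156 the demand price is (3266 - 156)/5 = 622 and the supply price is (444 + 156)/2 = 300.
Deadweight loss = ½ · (622 - 300) · (616 - 156) = ½ · 322 · 460 = 74060.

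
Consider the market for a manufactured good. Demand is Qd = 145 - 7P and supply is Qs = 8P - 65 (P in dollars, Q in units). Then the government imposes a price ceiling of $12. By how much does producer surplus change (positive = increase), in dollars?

Setting quantity demanded equal to quantity supplied, 145 - 7P = 8P - 65, gives P* = 14 and Q* = 47.
Since 12 < 14, the ceiling is binding.
At P = 12: Qd = 145 - 7·12 = 61 and Qs = 8·12 - 65 = 31.
Producer surplus without the control is ½ · (14 - 8.125) · 47 = 138.0625.
With the ceiling, producers sell 31 units at 12, so PS = ½ · (12 - 8.125) · 31 = 60.0625.
Change in producer surplus = 60.0625 - 138.0625 = -78.

-78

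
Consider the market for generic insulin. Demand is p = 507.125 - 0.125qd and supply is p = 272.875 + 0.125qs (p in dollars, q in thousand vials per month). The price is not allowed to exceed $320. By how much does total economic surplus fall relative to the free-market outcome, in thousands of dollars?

39200

Rearranging demand gives qd = 4057 - 8p; rearranging supply gives qs = 8p - 2183. Without the control the market clears where 4057 - 8p = 8p - 2183, i.e. p* = 390 and q* = 937.
The ceiling of 320 is below the equilibrium price 390, so it binds.
At p = 320: qd = 4057 - 8·320 = 1497 and qs = 8·320 - 2183 = 377.
Quantity traded falls to 377. At q = 377 the demand price is (4057 - 377)/8 = 460 and the supply price is (2183 + 377)/8 = 320.
Deadweight loss = ½ · (460 - 320) · (937 - 377) = ½ · 140 · 560 = 39200.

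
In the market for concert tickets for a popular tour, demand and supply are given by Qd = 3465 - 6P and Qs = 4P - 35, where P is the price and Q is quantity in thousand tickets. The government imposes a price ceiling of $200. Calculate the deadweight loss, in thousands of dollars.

75000

Equilibrium: 3465 - 6P = 4P - 35, so 3500 = 10P and P* = 350, Q* = 1365.
Since 200 < 350, the ceiling is binding.
At P = 200: Qd = 3465 - 6·200 = 2265 and Qs = 4·200 - 35 = 765.
Quantity traded falls to 765. At Q = 765 the demand price is (3465 - 765)/6 = 450 and the supply price is (35 + 765)/4 = 200.
Deadweight loss = ½ · (450 - 200) · (1365 - 765) = ½ · 250 · 600 = 75000.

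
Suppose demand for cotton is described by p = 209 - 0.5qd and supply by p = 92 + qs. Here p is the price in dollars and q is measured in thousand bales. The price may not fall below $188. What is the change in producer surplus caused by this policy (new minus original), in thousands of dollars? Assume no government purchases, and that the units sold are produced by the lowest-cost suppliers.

Rearranging demand gives qd = 418 - 2p; rearranging supply gives qs = p - 92. Setting quantity demanded equal to quantity supplied, 418 - 2p = p - 92, gives p* = 170 and q* = 78.
Since 188 > 170, the floor is binding.
At p = 188: qd = 418 - 2·188 = 42 and qs = 188 - 92 = 96.
Producer surplus without the control is ½ · (170 - 92) · 78 = 3042.
With the floor, 42 units are sold at 188. The supply price at q = 42 is 134, so PS = ½ · [(188 - 92) + (188 - 134)] · 42 = 3150.
Change in producer surplus = 3150 - 3042 = 108.

108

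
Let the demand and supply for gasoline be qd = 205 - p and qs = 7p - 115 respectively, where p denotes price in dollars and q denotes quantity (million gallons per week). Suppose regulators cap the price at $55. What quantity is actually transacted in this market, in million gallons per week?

165

Equilibrium: 205 - p = 7p - 115, so 320 = 8p and p* = 40, q* = 165.
Since 55 is above p* = 40, the ceiling does not bind and the free-market outcome prevails.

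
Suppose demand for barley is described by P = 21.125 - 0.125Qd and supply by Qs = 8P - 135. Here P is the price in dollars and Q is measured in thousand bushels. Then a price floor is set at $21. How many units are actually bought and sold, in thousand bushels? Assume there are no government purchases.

Rearranging demand gives Qd = 169 - 8P. In a free market, 169 - 8P = 8P - 135 gives the equilibrium P* = 19, Q* = 17.
The floor of 21 is above the equilibrium price 19, so it binds.
At P = 21: Qd = 169 - 8·21 = 1 and Qs = 8·21 - 135 = 33.
The quantity actually transacted is the short side, demand: 1.

1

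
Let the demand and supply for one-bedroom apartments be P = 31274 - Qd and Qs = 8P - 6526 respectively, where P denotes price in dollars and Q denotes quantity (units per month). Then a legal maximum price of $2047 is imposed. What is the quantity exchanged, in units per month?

Rearranging demand gives Qd = 31274 - P. Without the control the market clears where 31274 - P = 8P - 6526, i.e. P* = 4200 and Q* = 27074.
Since 2047 < 4200, the ceiling is binding.
At P = 2047: Qd = 31274 - 2047 = 29227 and Qs = 8·2047 - 6526 = 9850.
The quantity actually transacted is the short side, supply: 9850.

9850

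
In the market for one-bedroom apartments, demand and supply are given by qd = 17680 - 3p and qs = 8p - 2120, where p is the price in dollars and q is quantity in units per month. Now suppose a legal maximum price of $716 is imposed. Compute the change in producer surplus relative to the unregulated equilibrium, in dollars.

Setting quantity demanded equal to quantity supplied, 17680 - 3p = 8p - 2120, gives p* = 1800 and q* = 12280.
Because the ceiling (716) lies below the market-clearing price, it is binding.
At p = 716: qd = 17680 - 3·716 = 15532 and qs = 8·716 - 2120 = 3608.
Producer surplus without the control is ½ · (1800 - 265) · 12280 = 9424900.
With the ceiling, producers sell 3608 units at 716, so PS = ½ · (716 - 265) · 3608 = 813604.
Change in producer surplus = 813604 - 9424900 = -8611296.

-8611296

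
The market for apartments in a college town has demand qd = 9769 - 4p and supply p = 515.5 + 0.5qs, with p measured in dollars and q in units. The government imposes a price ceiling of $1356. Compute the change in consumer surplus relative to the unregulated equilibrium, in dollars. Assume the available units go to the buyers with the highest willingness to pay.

Rearranging supply gives qs = 2p - 1031. Equilibrium: 9769 - 4p = 2p - 1031, so 10800 = 6p and p* = 1800, q* = 2569.
Because the ceiling (1356) lies below the market-clearing price, it is binding.
At p = 1356: qd = 9769 - 4·1356 = 4345 and qs = 2·1356 - 1031 = 1681.
Consumer surplus without the control is ½ · (2442.25 - 1800) · 2569 = 824970.125.
With the ceiling, 1681 units are sold at 1356 (assume they go to the highest-value buyers). The demand price at q = 1681 is 2022, so CS = ½ · [(2442.25 - 1356) + (2022 - 1356)] · 1681 = 1472766.125.
Change in consumer surplus = 1472766.125 - 824970.125 = 647796.

647796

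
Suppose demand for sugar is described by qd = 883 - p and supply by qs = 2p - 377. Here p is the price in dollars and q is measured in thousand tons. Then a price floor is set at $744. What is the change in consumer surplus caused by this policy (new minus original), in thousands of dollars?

Without the control the market clears where 883 - p = 2p - 377, i.e. p* = 420 and q* = 463.
Since 744 > 420, the floor is binding.
At p = 744: qd = 883 - 744 = 139 and qs = 2·744 - 377 = 1111.
Consumer surplus without the control is ½ · (883 - 420) · 463 = 107184.5.
With the floor, consumers buy 139 units at 744, so CS = ½ · (883 - 744) · 139 = 9660.5.
Change in consumer surplus = 9660.5 - 107184.5 = -97524.

-97524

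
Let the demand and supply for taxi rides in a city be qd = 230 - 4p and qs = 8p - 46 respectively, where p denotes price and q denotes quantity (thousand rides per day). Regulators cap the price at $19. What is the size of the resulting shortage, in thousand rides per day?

Without the control the market clears where 230 - 4p = 8p - 46, i.e. p* = 23 and q* = 138.
Because the ceiling (19) lies below the market-clearing price, it is binding.
At p = 19: qd = 230 - 4·19 = 154 and qs = 8·19 - 46 = 106.
Shortage = qd - qs = 154 - 106 = 48.

48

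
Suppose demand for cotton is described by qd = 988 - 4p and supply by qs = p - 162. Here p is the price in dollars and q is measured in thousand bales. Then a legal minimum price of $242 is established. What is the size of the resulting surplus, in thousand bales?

60

Setting quantity demanded equal to quantity supplied, 988 - 4p = p - 162, gives p* = 230 and q* = 68.
Since 242 > 230, the floor is binding.
At p = 242: qd = 988 - 4·242 = 20 and qs = 242 - 162 = 80.
Surplus = qs - qd = 80 - 20 = 60.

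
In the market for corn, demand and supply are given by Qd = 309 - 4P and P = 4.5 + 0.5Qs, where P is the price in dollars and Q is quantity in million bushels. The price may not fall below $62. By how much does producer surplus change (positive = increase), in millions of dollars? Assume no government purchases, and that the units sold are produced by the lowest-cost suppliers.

Rearranging supply gives Qs = 2P - 9. Equilibrium: 309 - 4P = 2P - 9, so 318 = 6P and P* = 53, Q* = 97.
Since 62 > 53, the floor is binding.
At P = 62: Qd = 309 - 4·62 = 61 and Qs = 2·62 - 9 = 115.
Producer surplus without the control is ½ · (53 - 4.5) · 97 = 2352.25.
With the floor, 61 units are sold at 62. The supply price at Q = 61 is 35, so PS = ½ · [(62 - 4.5) + (62 - 35)] · 61 = 2577.25.
Change in producer surplus = 2577.25 - 2352.25 = 225.

225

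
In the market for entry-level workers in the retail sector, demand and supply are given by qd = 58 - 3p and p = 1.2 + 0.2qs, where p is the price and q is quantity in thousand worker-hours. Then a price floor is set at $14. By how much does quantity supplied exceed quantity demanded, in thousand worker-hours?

48

Rearranging supply gives qs = 5p - 6. Equilibrium: 58 - 3p = 5p - 6, so 64 = 8p and p* = 8, q* = 34.
Because the floor (14) lies above the market-clearing price, it is binding.
At p = 14: qd = 58 - 3·14 = 16 and qs = 5·14 - 6 = 64.
Surplus = qs - qd = 64 - 16 = 48.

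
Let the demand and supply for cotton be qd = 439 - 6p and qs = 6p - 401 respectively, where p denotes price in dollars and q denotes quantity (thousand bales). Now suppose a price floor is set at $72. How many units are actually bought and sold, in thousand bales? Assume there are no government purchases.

In a free market, 439 - 6p = 6p - 401 gives the equilibrium p* = 70, q* = 19.
The floor of 72 is above the equilibrium price 70, so it binds.
At p = 72: qd = 439 - 6·72 = 7 and qs = 6·72 - 401 = 31.
The quantity actually transacted is the short side, demand: 7.

7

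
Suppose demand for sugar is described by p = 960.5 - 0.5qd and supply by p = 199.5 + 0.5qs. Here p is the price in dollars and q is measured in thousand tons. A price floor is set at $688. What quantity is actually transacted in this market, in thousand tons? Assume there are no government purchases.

Rearranging demand gives qd = 1921 - 2p; rearranging supply gives qs = 2p - 399. Equilibrium: 1921 - 2p = 2p - 399, so 2320 = 4p and p* = 580, q* = 761.
The floor of 688 is above the equilibrium price 580, so it binds.
At p = 688: qd = 1921 - 2·688 = 545 and qs = 2·688 - 399 = 977.
The quantity actually transacted is the short side, demand: 545.

545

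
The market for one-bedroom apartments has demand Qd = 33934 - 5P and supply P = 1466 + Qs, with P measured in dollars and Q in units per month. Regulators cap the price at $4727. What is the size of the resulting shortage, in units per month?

7038

Rearranging supply gives Qs = P - 1466. Without the control the market clears where 33934 - 5P = P - 1466, i.e. P* = 5900 and Q* = 4434.
The ceiling of 4727 is below the equilibrium price 5900, so it binds.
At P = 4727: Qd = 33934 - 5·4727 = 10299 and Qs = 4727 - 1466 = 3261.
Shortage = Qd - Qs = 10299 - 3261 = 7038.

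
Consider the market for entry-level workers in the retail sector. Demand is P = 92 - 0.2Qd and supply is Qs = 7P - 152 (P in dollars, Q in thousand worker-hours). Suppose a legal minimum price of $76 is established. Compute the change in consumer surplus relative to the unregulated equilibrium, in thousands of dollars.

-3562.5

Rearranging demand gives Qd = 460 - 5P. Setting quantity demanded equal to quantity supplied, 460 - 5P = 7P - 152, gives P* = 51 and Q* = 205.
Because the floor (76) lies above the market-clearing price, it is binding.
At P = 76: Qd = 460 - 5·76 = 80 and Qs = 7·76 - 152 = 380.
Consumer surplus without the control is ½ · (92 - 51) · 205 = 4202.5.
With the floor, consumers buy 80 units at 76, so CS = ½ · (92 - 76) · 80 = 640.
Change in consumer surplus = 640 - 4202.5 = -3562.5.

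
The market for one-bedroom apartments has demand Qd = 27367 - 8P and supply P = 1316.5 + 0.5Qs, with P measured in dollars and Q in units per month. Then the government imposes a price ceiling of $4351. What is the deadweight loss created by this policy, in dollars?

Rearranging supply gives Qs = 2P - 2633. Setting quantity demanded equal to quantity supplied, 27367 - 8P = 2P - 2633, gives P* = 3000 and Q* = 3367.
The ceiling of 4351 is above the equilibrium price 3000, so it is not binding; the market clears at P* = 3000, Q* = 3367.
Since the control does not bind, no trades are prevented and deadweight loss is zero.

0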